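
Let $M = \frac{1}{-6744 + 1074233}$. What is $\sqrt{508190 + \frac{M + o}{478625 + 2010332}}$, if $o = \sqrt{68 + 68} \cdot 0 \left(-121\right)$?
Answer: $\frac{\sqrt{3587465384420780519797199749483}}{2656934218973} \approx 712.87$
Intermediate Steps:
$o = 0$ ($o = \sqrt{136} \cdot 0 \left(-121\right) = 2 \sqrt{34} \cdot 0 \left(-121\right) = 0 \left(-121\right) = 0$)
$M = \frac{1}{1067489} \approx 9.3678 \cdot 10^{-7}$
$\sqrt{508190 + \frac{M + o}{478625 + 2010332}} = \sqrt{508190 + \frac{\frac{1}{1067489} + 0}{478625 + 2010332}} = \sqrt{508190 + \frac{1}{1067489 \cdot 2488957}} = \sqrt{508190 + \frac{1}{1067489} \cdot \frac{1}{2488957}} = \sqrt{508190 + \frac{1}{2656934218973}} = \sqrt{\frac{1350227400739888871}{2656934218973}} = \frac{\sqrt{3587465384420780519797199749483}}{2656934218973}$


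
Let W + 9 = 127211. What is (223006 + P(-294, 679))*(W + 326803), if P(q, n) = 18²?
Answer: 101392936650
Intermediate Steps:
P(q, n) = 324
W = 127202 (W = -9 + 127211 = 127202)
(223006 + P(-294, 679))*(W + 326803) = (223006 + 324)*(127202 + 326803) = 223330*454005 = 101392936650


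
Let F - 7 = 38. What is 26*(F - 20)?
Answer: 650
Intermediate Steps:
F = 45 (F = 7 + 38 = 45)
26*(F - 20) = 26*(45 - 20) = 26*25 = 650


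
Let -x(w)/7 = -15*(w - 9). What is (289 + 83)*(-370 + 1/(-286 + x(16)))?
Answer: -61799988/449 ≈ -1.3764e+5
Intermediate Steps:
x(w) = -945 + 105*w (x(w) = -(-105)*(w - 9) = -(-105)*(-9 + w) = -7*(135 - 15*w) = -945 + 105*w)
(289 + 83)*(-370 + 1/(-286 + x(16))) = (289 + 83)*(-370 + 1/(-286 + (-945 + 105*16))) = 372*(-370 + 1/(-286 + (-945 + 1680))) = 372*(-370 + 1/(-286 + 735)) = 372*(-370 + 1/449) = 372*(-166129/449) = -61799988/449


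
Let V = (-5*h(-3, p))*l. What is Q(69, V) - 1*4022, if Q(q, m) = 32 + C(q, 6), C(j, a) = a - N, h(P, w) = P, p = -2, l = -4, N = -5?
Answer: -3979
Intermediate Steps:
C(j, a) = 5 + a (C(j, a) = a - 1*(-5) = a + 5 = 5 + a)
V = -60 (V = -5*(-3)*(-4) = 15*(-4) = -60)
Q(q, m) = 43 (Q(q, m) = 32 + (5 + 6) = 32 + 11 = 43)
Q(69, V) - 1*4022 = 43 - 1*4022 = 43 - 4022 = -3979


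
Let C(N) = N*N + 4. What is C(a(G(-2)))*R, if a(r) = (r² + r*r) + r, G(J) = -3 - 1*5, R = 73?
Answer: 1051492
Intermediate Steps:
G(J) = -8 (G(J) = -3 - 5 = -8)
a(r) = r + 2*r² (a(r) = (r² + r²) + r = 2*r² + r = r + 2*r²)
C(N) = 4 + N² (C(N) = N² + 4 = 4 + N²)
C(a(G(-2)))*R = (4 + (-8*(1 + 2*(-8)))²)*73 = (4 + (-8*(1 - 16))²)*73 = (4 + (-8*(-15))²)*73 = (4 + 120²)*73 = (4 + 14400)*73 = 14404*73 = 1051492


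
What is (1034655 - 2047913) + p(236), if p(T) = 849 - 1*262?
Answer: -1012671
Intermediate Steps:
p(T) = 587 (p(T) = 849 - 262 = 587)
(1034655 - 2047913) + p(236) = (1034655 - 2047913) + 587 = -1013258 + 587 = -1012671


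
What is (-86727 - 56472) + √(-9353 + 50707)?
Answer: -143199 + √41354 ≈ -1.4300e+5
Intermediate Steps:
(-86727 - 56472) + √(-9353 + 50707) = -143199 + √41354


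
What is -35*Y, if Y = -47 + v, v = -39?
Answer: 3010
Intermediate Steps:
Y = -86 (Y = -47 - 39 = -86)
-35*Y = -35*(-86) = 3010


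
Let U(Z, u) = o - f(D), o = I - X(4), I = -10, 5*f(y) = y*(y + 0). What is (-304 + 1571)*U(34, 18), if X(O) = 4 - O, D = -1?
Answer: -64617/5 ≈ -12923.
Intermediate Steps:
f(y) = y²/5 (f(y) = (y*(y + 0))/5 = (y*y)/5 = y²/5)
o = -10 (o = -10 - (4 - 1*4) = -10 - (4 - 4) = -10 - 1*0 = -10 + 0 = -10)
U(Z, u) = -51/5 (U(Z, u) = -10 - (-1)²/5 = -10 - 1/5 = -10 - 1*⅕ = -10 - ⅕ = -51/5)
(-304 + 1571)*U(34, 18) = (-304 + 1571)*(-51/5) = 1267*(-51/5) = -64617/5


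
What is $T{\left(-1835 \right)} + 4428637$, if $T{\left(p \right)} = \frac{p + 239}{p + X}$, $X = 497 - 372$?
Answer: $\frac{66429569}{15} \approx 4.4286 \cdot 10^{6}$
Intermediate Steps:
$X = 125$ ($X = 497 - 372 = 125$)
$T{\left(p \right)} = \frac{239 + p}{125 + p}$ ($T{\left(p \right)} = \frac{p + 239}{p + 125} = \frac{239 + p}{125 + p}$)
$T{\left(-1835 \right)} + 4428637 = \frac{239 - 1835}{125 - 1835} + 4428637 = \frac{1}{-1710} \left(-1596\right) + 4428637 = \left(- \frac{1}{1710}\right) \left(-1596\right) + 4428637 = \frac{14}{15} + 4428637 = \frac{66429569}{15}$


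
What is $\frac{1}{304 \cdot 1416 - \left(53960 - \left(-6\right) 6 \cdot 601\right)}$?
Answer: $\frac{1}{354868} \approx 2.8179 \cdot 10^{-6}$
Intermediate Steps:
$\frac{1}{304 \cdot 1416 - \left(53960 - \left(-6\right) 6 \cdot 601\right)} = \frac{1}{430464 + \left(\left(\left(-36\right) 601 + 95809\right) - 149769\right)} = \frac{1}{430464 + \left(\left(-21636 + 95809\right) - 149769\right)} = \frac{1}{430464 + \left(74173 - 149769\right)} = \frac{1}{430464 - 75596} = \frac{1}{354868}$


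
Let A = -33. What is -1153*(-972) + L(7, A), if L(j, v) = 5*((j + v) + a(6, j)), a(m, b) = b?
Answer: 1120621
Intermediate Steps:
L(j, v) = 5*v + 10*j (L(j, v) = 5*((j + v) + j) = 5*(v + 2*j) = 5*v + 10*j)
-1153*(-972) + L(7, A) = -1153*(-972) + (5*(-33) + 10*7) = 1120716 + (-165 + 70) = 1120716 - 95 = 1120621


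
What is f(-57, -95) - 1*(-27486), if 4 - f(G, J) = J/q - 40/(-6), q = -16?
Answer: 1318915/48 ≈ 27477.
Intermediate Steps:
f(G, J) = -8/3 + J/16 (f(G, J) = 4 - (J/(-16) - 40/(-6)) = 4 - (J*(-1/16) - 40*(-⅙)) = 4 - (-J/16 + 20/3) = 4 - (20/3 - J/16) = 4 + (-20/3 + J/16) = -8/3 + J/16)
f(-57, -95) - 1*(-27486) = (-8/3 + (1/16)*(-95)) - 1*(-27486) = (-8/3 - 95/16) + 27486 = -413/48 + 27486 = 1318915/48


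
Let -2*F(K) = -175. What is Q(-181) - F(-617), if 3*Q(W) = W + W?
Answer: -1249/6 ≈ -208.17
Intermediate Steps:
Q(W) = 2*W/3 (Q(W) = (W + W)/3 = (2*W)/3 = 2*W/3)
F(K) = 175/2 (F(K) = -½*(-175) = 175/2)
Q(-181) - F(-617) = (⅔)*(-181) - 1*175/2 = -362/3 - 175/2 = -1249/6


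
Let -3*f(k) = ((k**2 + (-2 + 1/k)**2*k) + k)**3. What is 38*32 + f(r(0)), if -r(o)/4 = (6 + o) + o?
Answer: -1276179485471/41472 ≈ -3.0772e+7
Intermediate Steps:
r(o) = -24 - 8*o (r(o) = -4*((6 + o) + o) = -4*(6 + 2*o) = -24 - 8*o)
f(k) = -(k + k**2 + k*(-2 + 1/k)**2)**3/3 (f(k) = -((k**2 + (-2 + 1/k)**2*k) + k)**3/3 = -((k**2 + k*(-2 + 1/k)**2) + k)**3/3 = -(k + k**2 + k*(-2 + 1/k)**2)**3/3)
38*32 + f(r(0)) = 38*32 - ((-24 - 8*0)**2 + (-24 - 8*0)**3 + (-1 + 2*(-24 - 8*0))**2)**3/(3*(-24 - 8*0)**3) = 1216 - ((-24 + 0)**2 + (-24 + 0)**3 + (-1 + 2*(-24 + 0))**2)**3/(3*(-24 + 0)**3) = 1216 - 1/3*((-24)**2 + (-24)**3 + (-1 + 2*(-24))**2)**3/(-24)**3 = 1216 - 1/3*(-1/13824)*(576 - 13824 + (-1 - 48)**2)**3 = 1216 - 1/3*(-1/13824)*(576 - 13824 + (-49)**2)**3 = 1216 - 1/3*(-1/13824)*(576 - 13824 + 2401)**3 = 1216 - 1/3*(-1/13824)*(-10847)**3 = 1216 - 1/3*(-1/13824)*(-1276229915423) = 1216 - 1276229915423/41472 = -1276179485471/41472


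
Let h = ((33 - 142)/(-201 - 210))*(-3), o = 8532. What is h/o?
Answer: -109/1168884 ≈ -9.3251e-5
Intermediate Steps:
h = -109/137 (h = -109/(-411)*(-3) = -109*(-1/411)*(-3) = (109/411)*(-3) = -109/137 ≈ -0.79562)
h/o = -109/137/8532 = -109/137*1/8532 = -109/1168884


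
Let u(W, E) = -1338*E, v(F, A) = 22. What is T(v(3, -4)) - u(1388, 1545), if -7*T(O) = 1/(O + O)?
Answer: 636700679/308 ≈ 2.0672e+6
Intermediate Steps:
T(O) = -1/(14*O) (T(O) = -1/(7*(O + O)) = -1/(2*O)/7 = -1/(14*O))
T(v(3, -4)) - u(1388, 1545) = -1/14/22 - (-1338)*1545 = -1/14*1/22 - 1*(-2067210) = -1/308 + 2067210 = 636700679/308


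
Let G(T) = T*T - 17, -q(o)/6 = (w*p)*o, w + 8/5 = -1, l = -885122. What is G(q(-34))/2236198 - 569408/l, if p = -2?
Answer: 4052354993393/3534478653850 ≈ 1.1465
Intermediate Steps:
w = -13/5 (w = -8/5 - 1 = -13/5 ≈ -2.6000)
q(o) = -156*o/5 (q(o) = -6*(-13/5*(-2))*o = -156*o/5)
G(T) = -17 + T**2 (G(T) = T**2 - 17 = -17 + T**2)
G(q(-34))/2236198 - 569408/l = (-17 + (-156/5*(-34))**2)/2236198 - 569408/(-885122) = (-17 + (5304/5)**2)*(1/2236198) - 569408*(-1/885122) = (-17 + 28132416/25)*(1/2236198) + 40672/63223 = (28131991/25)*(1/2236198) + 40672/63223 = 28131991/55904950 + 40672/63223 = 4052354993393/3534478653850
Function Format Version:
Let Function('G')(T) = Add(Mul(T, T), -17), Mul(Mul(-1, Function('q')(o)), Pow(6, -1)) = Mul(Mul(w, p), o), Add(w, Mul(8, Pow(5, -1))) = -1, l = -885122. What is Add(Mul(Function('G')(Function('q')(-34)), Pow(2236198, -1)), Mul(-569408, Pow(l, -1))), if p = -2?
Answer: Rational(4052354993393, 3534478653850) ≈ 1.1465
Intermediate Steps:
w = Rational(-13, 5) (w = Add(Rational(-8, 5), -1) = Rational(-13, 5) ≈ -2.6000)
Function('q')(o) = Mul(Rational(-156, 5), o) (Function('q')(o) = Mul(-6, Mul(Mul(Rational(-13, 5), -2), o)) = Mul(-6, Mul(Rational(26, 5), o)) = Mul(Rational(-156, 5), o))
Function('G')(T) = Add(-17, Pow(T, 2)) (Function('G')(T) = Add(Pow(T, 2), -17) = Add(-17, Pow(T, 2)))
Add(Mul(Function('G')(Function('q')(-34)), Pow(2236198, -1)), Mul(-569408, Pow(l, -1))) = Add(Mul(Add(-17, Pow(Mul(Rational(-156, 5), -34), 2)), Pow(2236198, -1)), Mul(-569408, Pow(-885122, -1))) = Add(Mul(Add(-17, Pow(Rational(5304, 5), 2)), Rational(1, 2236198)), Mul(-569408, Rational(-1, 885122))) = Add(Mul(Add(-17, Rational(28132416, 25)), Rational(1, 2236198)), Rational(40672, 63223)) = Add(Mul(Rational(28131991, 25), Rational(1, 2236198)), Rational(40672, 63223)) = Add(Rational(28131991, 55904950), Rational(40672, 63223)) = Rational(4052354993393, 3534478653850)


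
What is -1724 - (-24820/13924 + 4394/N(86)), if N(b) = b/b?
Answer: -21290553/3481 ≈ -6116.2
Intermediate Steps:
N(b) = 1
-1724 - (-24820/13924 + 4394/N(86)) = -1724 - (-24820/13924 + 4394/1) = -1724 - (-24820*1/13924 + 4394*1) = -1724 - (-6205/3481 + 4394) = -1724 - 1*15289309/3481 = -1724 - 15289309/3481 = -21290553/3481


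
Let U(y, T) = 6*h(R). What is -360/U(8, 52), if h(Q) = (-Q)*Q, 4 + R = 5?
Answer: 60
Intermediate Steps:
R = 1 (R = -4 + 5 = 1)
h(Q) = -Q²
U(y, T) = -6 (U(y, T) = 6*(-1*1²) = 6*(-1*1) = 6*(-1) = -6)
-360/U(8, 52) = -360/(-6) = -360*(-⅙) = 60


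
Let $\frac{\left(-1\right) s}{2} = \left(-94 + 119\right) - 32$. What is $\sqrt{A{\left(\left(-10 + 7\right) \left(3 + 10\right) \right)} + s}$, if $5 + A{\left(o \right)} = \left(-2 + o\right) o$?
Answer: $2 \sqrt{402} \approx 40.1$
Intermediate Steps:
$s = 14$ ($s = - 2 \left(\left(-94 + 119\right) - 32\right) = - 2 \left(25 - 32\right) = \left(-2\right) \left(-7\right) = 14$)
$A{\left(o \right)} = -5 + o \left(-2 + o\right)$ ($A{\left(o \right)} = -5 + \left(-2 + o\right) o = -5 + o \left(-2 + o\right)$)
$\sqrt{A{\left(\left(-10 + 7\right) \left(3 + 10\right) \right)} + s} = \sqrt{\left(-5 + \left(\left(-10 + 7\right) \left(3 + 10\right)\right)^{2} - 2 \left(-10 + 7\right) \left(3 + 10\right)\right) + 14} = \sqrt{\left(-5 + \left(\left(-3\right) 13\right)^{2} - 2 \left(\left(-3\right) 13\right)\right) + 14} = \sqrt{\left(-5 + \left(-39\right)^{2} - -78\right) + 14} = \sqrt{\left(-5 + 1521 + 78\right) + 14} = \sqrt{1594 + 14} = \sqrt{1608} = 2 \sqrt{402}$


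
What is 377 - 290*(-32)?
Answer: 9657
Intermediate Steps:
377 - 290*(-32) = 377 + 9280 = 9657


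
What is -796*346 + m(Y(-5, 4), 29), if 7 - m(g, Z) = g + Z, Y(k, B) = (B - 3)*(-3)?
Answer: -275435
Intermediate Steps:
Y(k, B) = 9 - 3*B (Y(k, B) = (-3 + B)*(-3) = 9 - 3*B)
m(g, Z) = 7 - Z - g (m(g, Z) = 7 - (g + Z) = 7 - (Z + g) = 7 + (-Z - g) = 7 - Z - g)
-796*346 + m(Y(-5, 4), 29) = -796*346 + (7 - 1*29 - (9 - 3*4)) = -275416 + (7 - 29 - (9 - 12)) = -275416 + (7 - 29 - 1*(-3)) = -275416 + (7 - 29 + 3) = -275416 - 19 = -275435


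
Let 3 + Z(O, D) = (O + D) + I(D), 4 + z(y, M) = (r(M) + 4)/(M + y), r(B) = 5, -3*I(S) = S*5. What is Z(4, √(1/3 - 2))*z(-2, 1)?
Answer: -13 + 26*I*√15/9 ≈ -13.0 + 11.189*I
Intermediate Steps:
I(S) = -5*S/3 (I(S) = -S*5/3 = -5*S/3)
z(y, M) = -4 + 9/(M + y) (z(y, M) = -4 + (5 + 4)/(M + y) = -4 + 9/(M + y))
Z(O, D) = -3 + O - 2*D/3 (Z(O, D) = -3 + ((O + D) - 5*D/3) = -3 + ((D + O) - 5*D/3) = -3 + (O - 2*D/3) = -3 + O - 2*D/3)
Z(4, √(1/3 - 2))*z(-2, 1) = (-3 + 4 - 2*√(1/3 - 2)/3)*((9 - 4*1 - 4*(-2))/(1 - 2)) = (-3 + 4 - 2*√(⅓ - 2)/3)*((9 - 4 + 8)/(-1)) = (-3 + 4 - 2*I*√15/9)*(-1*13) = (-3 + 4 - 2*I*√15/9)*(-13) = (1 - 2*I*√15/9)*(-13) = -13 + 26*I*√15/9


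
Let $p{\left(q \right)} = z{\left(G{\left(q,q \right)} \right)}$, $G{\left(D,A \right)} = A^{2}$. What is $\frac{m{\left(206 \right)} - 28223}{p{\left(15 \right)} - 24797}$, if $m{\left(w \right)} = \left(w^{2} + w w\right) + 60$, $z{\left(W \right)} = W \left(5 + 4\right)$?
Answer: $- \frac{56709}{22772} \approx -2.4903$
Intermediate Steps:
$z{\left(W \right)} = 9 W$ ($z{\left(W \right)} = W 9 = 9 W$)
$p{\left(q \right)} = 9 q^{2}$
$m{\left(w \right)} = 60 + 2 w^{2}$ ($m{\left(w \right)} = \left(w^{2} + w^{2}\right) + 60 = 2 w^{2} + 60 = 60 + 2 w^{2}$)
$\frac{m{\left(206 \right)} - 28223}{p{\left(15 \right)} - 24797} = \frac{\left(60 + 2 \cdot 206^{2}\right) - 28223}{9 \cdot 15^{2} - 24797} = \frac{\left(60 + 2 \cdot 42436\right) - 28223}{9 \cdot 225 - 24797} = \frac{\left(60 + 84872\right) - 28223}{2025 - 24797} = \frac{84932 - 28223}{-22772} = 56709 \left(- \frac{1}{22772}\right) = - \frac{56709}{22772}$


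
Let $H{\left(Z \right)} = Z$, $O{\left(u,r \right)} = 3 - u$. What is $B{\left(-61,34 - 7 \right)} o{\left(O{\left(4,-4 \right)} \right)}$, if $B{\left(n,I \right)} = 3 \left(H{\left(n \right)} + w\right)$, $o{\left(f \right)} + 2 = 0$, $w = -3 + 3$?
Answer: $366$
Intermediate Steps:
$w = 0$
$o{\left(f \right)} = -2$ ($o{\left(f \right)} = -2 + 0 = -2$)
$B{\left(n,I \right)} = 3 n$ ($B{\left(n,I \right)} = 3 \left(n + 0\right) = 3 n$)
$B{\left(-61,34 - 7 \right)} o{\left(O{\left(4,-4 \right)} \right)} = 3 \left(-61\right) \left(-2\right) = \left(-183\right) \left(-2\right) = 366$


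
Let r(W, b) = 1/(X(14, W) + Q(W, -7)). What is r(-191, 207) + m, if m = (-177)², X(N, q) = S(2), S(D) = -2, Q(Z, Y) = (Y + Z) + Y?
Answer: 6485102/207 ≈ 31329.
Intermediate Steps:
Q(Z, Y) = Z + 2*Y
X(N, q) = -2
r(W, b) = 1/(-16 + W) (r(W, b) = 1/(-2 + (W + 2*(-7))) = 1/(-2 + (W - 14)) = 1/(-2 + (-14 + W)) = 1/(-16 + W))
m = 31329
r(-191, 207) + m = 1/(-16 - 191) + 31329 = 1/(-207) + 31329 = -1/207 + 31329 = 6485102/207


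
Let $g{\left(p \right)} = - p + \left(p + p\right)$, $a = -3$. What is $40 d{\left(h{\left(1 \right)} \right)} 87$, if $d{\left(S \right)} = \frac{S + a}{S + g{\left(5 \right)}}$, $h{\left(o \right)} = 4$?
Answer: $\frac{1160}{3} \approx 386.67$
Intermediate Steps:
$g{\left(p \right)} = p$ ($g{\left(p \right)} = - p + 2 p = p$)
$d{\left(S \right)} = \frac{-3 + S}{5 + S}$ ($d{\left(S \right)} = \frac{S - 3}{S + 5} = \frac{-3 + S}{5 + S}$)
$40 d{\left(h{\left(1 \right)} \right)} 87 = 40 \frac{-3 + 4}{5 + 4} \cdot 87 = 40 \cdot \frac{1}{9} \cdot 1 \cdot 87 = 40 \cdot \frac{1}{9} \cdot 87 = \frac{40}{9} \cdot 87 = \frac{1160}{3}$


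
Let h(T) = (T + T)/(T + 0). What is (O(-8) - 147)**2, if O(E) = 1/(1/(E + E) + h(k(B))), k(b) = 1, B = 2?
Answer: 20620681/961 ≈ 21458.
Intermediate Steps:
h(T) = 2 (h(T) = (2*T)/T = 2)
O(E) = 1/(2 + 1/(2*E)) (O(E) = 1/(1/(E + E) + 2) = 1/(1/(2*E) + 2) = 1/(2 + 1/(2*E)))
(O(-8) - 147)**2 = (2*(-8)/(1 + 4*(-8)) - 147)**2 = (2*(-8)/(1 - 32) - 147)**2 = (2*(-8)/(-31) - 147)**2 = (2*(-8)*(-1/31) - 147)**2 = (16/31 - 147)**2 = (-4541/31)**2 = 20620681/961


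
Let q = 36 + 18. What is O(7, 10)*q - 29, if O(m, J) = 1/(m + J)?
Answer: -439/17 ≈ -25.824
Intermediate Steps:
q = 54
O(m, J) = 1/(J + m)
O(7, 10)*q - 29 = 54/(10 + 7) - 29 = 54/17 - 29 = -439/17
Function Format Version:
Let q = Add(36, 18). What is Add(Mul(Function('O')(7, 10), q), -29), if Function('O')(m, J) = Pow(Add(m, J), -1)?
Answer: Rational(-439, 17) ≈ -25.824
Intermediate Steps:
q = 54
Function('O')(m, J) = Pow(Add(J, m), -1)
Add(Mul(Function('O')(7, 10), q), -29) = Add(Mul(Pow(Add(10, 7), -1), 54), -29) = Add(Mul(Pow(17, -1), 54), -29) = Add(Mul(Rational(1, 17), 54), -29) = Add(Rational(54, 17), -29) = Rational(-439, 17)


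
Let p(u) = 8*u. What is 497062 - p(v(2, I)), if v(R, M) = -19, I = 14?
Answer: 497214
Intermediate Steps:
497062 - p(v(2, I)) = 497062 - 8*(-19) = 497062 - 1*(-152) = 497062 + 152 = 497214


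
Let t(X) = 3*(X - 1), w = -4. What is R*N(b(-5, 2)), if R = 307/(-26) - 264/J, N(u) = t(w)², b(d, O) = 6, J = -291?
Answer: -6185475/2522 ≈ -2452.6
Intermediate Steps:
t(X) = -3 + 3*X (t(X) = 3*(-1 + X) = -3 + 3*X)
N(u) = 225 (N(u) = (-3 + 3*(-4))² = (-3 - 12)² = (-15)² = 225)
R = -27491/2522 (R = 307/(-26) - 264/(-291) = 307*(-1/26) - 264*(-1/291) = -307/26 + 88/97 = -27491/2522 ≈ -10.900)
R*N(b(-5, 2)) = -27491/2522*225 = -6185475/2522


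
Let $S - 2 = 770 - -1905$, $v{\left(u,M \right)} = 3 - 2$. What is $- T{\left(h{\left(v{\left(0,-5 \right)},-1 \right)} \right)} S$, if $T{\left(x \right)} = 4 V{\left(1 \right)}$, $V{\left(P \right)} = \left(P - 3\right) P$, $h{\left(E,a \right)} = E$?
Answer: $21416$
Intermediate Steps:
$v{\left(u,M \right)} = 1$ ($v{\left(u,M \right)} = 3 - 2 = 1$)
$V{\left(P \right)} = P \left(-3 + P\right)$ ($V{\left(P \right)} = \left(-3 + P\right) P = P \left(-3 + P\right)$)
$T{\left(x \right)} = -8$ ($T{\left(x \right)} = 4 \cdot 1 \left(-3 + 1\right) = 4 \cdot 1 \left(-2\right) = 4 \left(-2\right) = -8$)
$S = 2677$ ($S = 2 + \left(770 - -1905\right) = 2 + \left(770 + 1905\right) = 2 + 2675 = 2677$)
$- T{\left(h{\left(v{\left(0,-5 \right)},-1 \right)} \right)} S = \left(-1\right) \left(-8\right) 2677 = 8 \cdot 2677 = 21416$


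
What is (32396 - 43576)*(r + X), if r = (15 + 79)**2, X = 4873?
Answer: -153266620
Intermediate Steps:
r = 8836 (r = 94**2 = 8836)
(32396 - 43576)*(r + X) = (32396 - 43576)*(8836 + 4873) = -11180*13709 = -153266620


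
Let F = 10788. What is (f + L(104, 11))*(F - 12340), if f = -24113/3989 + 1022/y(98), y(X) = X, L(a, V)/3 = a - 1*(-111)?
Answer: -28142014032/27923 ≈ -1.0078e+6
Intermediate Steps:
L(a, V) = 333 + 3*a (L(a, V) = 3*(a - 1*(-111)) = 3*(a + 111) = 3*(111 + a) = 333 + 3*a)
f = 122406/27923 (f = -24113/3989 + 1022/98 = -24113*1/3989 + 1022*(1/98) = -24113/3989 + 73/7 = 122406/27923 ≈ 4.3837)
(f + L(104, 11))*(F - 12340) = (122406/27923 + (333 + 3*104))*(10788 - 12340) = (122406/27923 + (333 + 312))*(-1552) = (122406/27923 + 645)*(-1552) = (18132741/27923)*(-1552) = -28142014032/27923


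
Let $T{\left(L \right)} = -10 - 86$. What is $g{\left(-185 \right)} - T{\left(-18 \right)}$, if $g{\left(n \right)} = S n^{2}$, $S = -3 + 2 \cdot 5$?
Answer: $239671$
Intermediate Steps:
$S = 7$ ($S = -3 + 10 = 7$)
$T{\left(L \right)} = -96$
$g{\left(n \right)} = 7 n^{2}$
$g{\left(-185 \right)} - T{\left(-18 \right)} = 7 \left(-185\right)^{2} - -96 = 7 \cdot 34225 + 96 = 239575 + 96 = 239671$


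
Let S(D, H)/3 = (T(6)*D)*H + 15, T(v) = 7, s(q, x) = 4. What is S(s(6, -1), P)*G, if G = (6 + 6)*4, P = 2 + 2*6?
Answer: 58608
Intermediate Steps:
P = 14 (P = 2 + 12 = 14)
G = 48 (G = 12*4 = 48)
S(D, H) = 45 + 21*D*H (S(D, H) = 3*((7*D)*H + 15) = 3*(7*D*H + 15) = 3*(15 + 7*D*H) = 45 + 21*D*H)
S(s(6, -1), P)*G = (45 + 21*4*14)*48 = (45 + 1176)*48 = 1221*48 = 58608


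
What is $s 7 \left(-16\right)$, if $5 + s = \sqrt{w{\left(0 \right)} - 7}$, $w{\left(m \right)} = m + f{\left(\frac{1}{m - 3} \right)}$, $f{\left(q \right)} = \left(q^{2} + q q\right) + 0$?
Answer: $560 - \frac{112 i \sqrt{61}}{3} \approx 560.0 - 291.58 i$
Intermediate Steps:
$f{\left(q \right)} = 2 q^{2}$ ($f{\left(q \right)} = \left(q^{2} + q^{2}\right) + 0 = 2 q^{2} + 0 = 2 q^{2}$)
$w{\left(m \right)} = m + \frac{2}{\left(-3 + m\right)^{2}}$ ($w{\left(m \right)} = m + 2 \left(\frac{1}{m - 3}\right)^{2} = m + 2 \left(\frac{1}{-3 + m}\right)^{2} = m + \frac{2}{\left(-3 + m\right)^{2}}$)
$s = -5 + \frac{i \sqrt{61}}{3}$ ($s = -5 + \sqrt{\left(0 + \frac{2}{\left(-3 + 0\right)^{2}}\right) - 7} = -5 + \sqrt{\left(0 + \frac{2}{9}\right) - 7} = -5 + \sqrt{\frac{2}{9} - 7} = -5 + \sqrt{- \frac{61}{9}} = -5 + \frac{i \sqrt{61}}{3} \approx -5.0 + 2.6034 i$)
$s 7 \left(-16\right) = \left(-5 + \frac{i \sqrt{61}}{3}\right) 7 \left(-16\right) = \left(-5 + \frac{i \sqrt{61}}{3}\right) \left(-112\right) = 560 - \frac{112 i \sqrt{61}}{3}$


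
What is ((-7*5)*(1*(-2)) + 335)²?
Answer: 164025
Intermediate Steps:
((-7*5)*(1*(-2)) + 335)² = (-35*(-2) + 335)² = (70 + 335)² = 405² = 164025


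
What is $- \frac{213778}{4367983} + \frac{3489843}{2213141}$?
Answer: $\frac{2110064862853}{1380994609229} \approx 1.5279$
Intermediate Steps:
$- \frac{213778}{4367983} + \frac{3489843}{2213141} = \left(-213778\right) \frac{1}{4367983} + 3489843 \cdot \frac{1}{2213141} = - \frac{213778}{4367983} + \frac{498549}{316163} = \frac{2110064862853}{1380994609229}$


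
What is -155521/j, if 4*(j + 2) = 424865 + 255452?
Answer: -622084/680309 ≈ -0.91441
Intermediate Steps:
j = 680309/4 (j = -2 + (424865 + 255452)/4 = -2 + (¼)*680317 = -2 + 680317/4 = 680309/4 ≈ 1.7008e+5)
-155521/j = -155521/680309/4 = -155521*4/680309 = -622084/680309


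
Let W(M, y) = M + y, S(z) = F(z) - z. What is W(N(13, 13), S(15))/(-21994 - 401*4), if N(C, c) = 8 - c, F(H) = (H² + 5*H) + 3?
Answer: -283/23598 ≈ -0.011993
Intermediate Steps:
F(H) = 3 + H² + 5*H
S(z) = 3 + z² + 4*z (S(z) = (3 + z² + 5*z) - z = 3 + z² + 4*z)
W(N(13, 13), S(15))/(-21994 - 401*4) = ((8 - 1*13) + (3 + 15² + 4*15))/(-21994 - 401*4) = ((8 - 13) + (3 + 225 + 60))/(-21994 - 1604) = (-5 + 288)/(-23598) = 283*(-1/23598) = -283/23598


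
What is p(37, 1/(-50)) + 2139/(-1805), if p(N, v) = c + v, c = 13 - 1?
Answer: 194849/18050 ≈ 10.795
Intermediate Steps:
c = 12
p(N, v) = 12 + v
p(37, 1/(-50)) + 2139/(-1805) = (12 + 1/(-50)) + 2139/(-1805) = (12 - 1/50) + 2139*(-1/1805) = 599/50 - 2139/1805 = 194849/18050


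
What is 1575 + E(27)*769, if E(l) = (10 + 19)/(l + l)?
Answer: 107351/54 ≈ 1988.0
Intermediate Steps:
E(l) = 29/(2*l) (E(l) = 29/((2*l)) = 29*(1/(2*l)) = 29/(2*l))
1575 + E(27)*769 = 1575 + ((29/2)/27)*769 = 1575 + ((29/2)*(1/27))*769 = 1575 + (29/54)*769 = 1575 + 22301/54 = 107351/54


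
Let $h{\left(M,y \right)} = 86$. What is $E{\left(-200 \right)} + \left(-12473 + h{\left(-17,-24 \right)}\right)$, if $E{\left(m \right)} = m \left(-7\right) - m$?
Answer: $-10787$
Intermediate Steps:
$E{\left(m \right)} = - 8 m$ ($E{\left(m \right)} = - 7 m - m = - 8 m$)
$E{\left(-200 \right)} + \left(-12473 + h{\left(-17,-24 \right)}\right) = \left(-8\right) \left(-200\right) + \left(-12473 + 86\right) = 1600 - 12387 = -10787$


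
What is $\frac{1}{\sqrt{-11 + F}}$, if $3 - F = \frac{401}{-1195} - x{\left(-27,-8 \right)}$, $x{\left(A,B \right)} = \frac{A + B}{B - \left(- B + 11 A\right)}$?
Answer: $- \frac{i \sqrt{54892072855}}{653876} \approx - 0.35831 i$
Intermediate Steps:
$x{\left(A,B \right)} = \frac{A + B}{- 11 A + 2 B}$ ($x{\left(A,B \right)} = \frac{A + B}{B - \left(- B + 11 A\right)} = \frac{A + B}{- 11 A + 2 B}$)
$F = \frac{1078241}{335795}$ ($F = 3 - \left(\frac{401}{-1195} - \frac{\left(-1\right) \left(-27\right) - -8}{\left(-2\right) \left(-8\right) + 11 \left(-27\right)}\right) = 3 - \left(401 \left(- \frac{1}{1195}\right) - \frac{27 + 8}{16 - 297}\right) = 3 - \left(- \frac{401}{1195} - \frac{1}{-281} \cdot 35\right) = 3 - \left(- \frac{401}{1195} - \left(- \frac{1}{281}\right) 35\right) = 3 - \left(- \frac{401}{1195} - - \frac{35}{281}\right) = 3 - \left(- \frac{401}{1195} + \frac{35}{281}\right) = 3 - - \frac{70856}{335795} = 3 + \frac{70856}{335795} = \frac{1078241}{335795} \approx 3.211$)
$\frac{1}{\sqrt{-11 + F}} = \frac{1}{\sqrt{-11 + \frac{1078241}{335795}}} = \frac{1}{\sqrt{- \frac{2615504}{335795}}} = \frac{1}{\frac{4}{335795} i \sqrt{54892072855}} = - \frac{i \sqrt{54892072855}}{653876}$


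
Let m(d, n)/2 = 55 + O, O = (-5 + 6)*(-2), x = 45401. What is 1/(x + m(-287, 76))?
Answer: 1/45507 ≈ 2.1975e-5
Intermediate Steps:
O = -2 (O = 1*(-2) = -2)
m(d, n) = 106 (m(d, n) = 2*(55 - 2) = 2*53 = 106)
1/(x + m(-287, 76)) = 1/(45401 + 106) = 1/45507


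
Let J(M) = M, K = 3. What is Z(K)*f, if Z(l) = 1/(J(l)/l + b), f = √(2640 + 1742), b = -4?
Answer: -√4382/3 ≈ -22.066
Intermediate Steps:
f = √4382 ≈ 66.197
Z(l) = -⅓ (Z(l) = 1/(l/l - 4) = 1/(1 - 4) = 1/(-3) = -⅓)
Z(K)*f = -√4382/3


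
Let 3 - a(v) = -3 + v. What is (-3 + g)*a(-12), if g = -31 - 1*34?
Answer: -1224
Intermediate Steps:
a(v) = 6 - v (a(v) = 3 - (-3 + v) = 3 + (3 - v) = 6 - v)
g = -65 (g = -31 - 34 = -65)
(-3 + g)*a(-12) = (-3 - 65)*(6 - 1*(-12)) = -68*(6 + 12) = -68*18 = -1224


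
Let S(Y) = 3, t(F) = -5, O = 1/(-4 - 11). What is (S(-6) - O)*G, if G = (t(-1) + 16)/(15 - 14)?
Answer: 506/15 ≈ 33.733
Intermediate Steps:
O = -1/15 (O = 1/(-15) = -1/15 ≈ -0.066667)
G = 11 (G = (-5 + 16)/(15 - 14) = 11/1 = 11*1 = 11)
(S(-6) - O)*G = (3 - 1*(-1/15))*11 = (3 + 1/15)*11 = (46/15)*11 = 506/15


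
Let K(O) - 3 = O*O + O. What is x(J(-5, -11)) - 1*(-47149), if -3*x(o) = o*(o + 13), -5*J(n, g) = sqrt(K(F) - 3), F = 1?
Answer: 3536173/75 + 13*sqrt(2)/15 ≈ 47150.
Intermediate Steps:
K(O) = 3 + O + O**2 (K(O) = 3 + (O*O + O) = 3 + (O**2 + O) = 3 + (O + O**2) = 3 + O + O**2)
J(n, g) = -sqrt(2)/5 (J(n, g) = -sqrt((3 + 1 + 1**2) - 3)/5 = -sqrt((3 + 1 + 1) - 3)/5 = -sqrt(5 - 3)/5 = -sqrt(2)/5)
x(o) = -o*(13 + o)/3 (x(o) = -o*(o + 13)/3 = -o*(13 + o)/3)
x(J(-5, -11)) - 1*(-47149) = -(-sqrt(2)/5)*(13 - sqrt(2)/5)/3 - 1*(-47149) = sqrt(2)*(13 - sqrt(2)/5)/15 + 47149 = 47149 + sqrt(2)*(13 - sqrt(2)/5)/15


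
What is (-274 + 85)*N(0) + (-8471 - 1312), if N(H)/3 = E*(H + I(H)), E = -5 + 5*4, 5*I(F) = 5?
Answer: -18288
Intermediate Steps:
I(F) = 1 (I(F) = (⅕)*5 = 1)
E = 15 (E = -5 + 20 = 15)
N(H) = 45 + 45*H (N(H) = 3*(15*(H + 1)) = 3*(15*(1 + H)) = 3*(15 + 15*H) = 45 + 45*H)
(-274 + 85)*N(0) + (-8471 - 1312) = (-274 + 85)*(45 + 45*0) + (-8471 - 1312) = -189*(45 + 0) - 9783 = -189*45 - 9783 = -8505 - 9783 = -18288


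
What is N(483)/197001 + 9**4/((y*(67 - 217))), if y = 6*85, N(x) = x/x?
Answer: -143605229/1674508500 ≈ -0.085760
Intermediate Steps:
N(x) = 1
y = 510
N(483)/197001 + 9**4/((y*(67 - 217))) = 1/197001 + 9**4/((510*(67 - 217))) = 1*(1/197001) + 6561/((510*(-150))) = 1/197001 + 6561/(-76500) = 1/197001 + 6561*(-1/76500) = 1/197001 - 729/8500 = -143605229/1674508500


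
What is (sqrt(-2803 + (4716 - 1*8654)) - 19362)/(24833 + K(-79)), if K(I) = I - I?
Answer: -19362/24833 + 3*I*sqrt(749)/24833 ≈ -0.77969 + 0.0033062*I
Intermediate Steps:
K(I) = 0
(sqrt(-2803 + (4716 - 1*8654)) - 19362)/(24833 + K(-79)) = (sqrt(-2803 + (4716 - 1*8654)) - 19362)/(24833 + 0) = (sqrt(-2803 + (4716 - 8654)) - 19362)/24833 = (sqrt(-2803 - 3938) - 19362)*(1/24833) = (sqrt(-6741) - 19362)*(1/24833) = (3*I*sqrt(749) - 19362)*(1/24833) = (-19362 + 3*I*sqrt(749))*(1/24833) = -19362/24833 + 3*I*sqrt(749)/24833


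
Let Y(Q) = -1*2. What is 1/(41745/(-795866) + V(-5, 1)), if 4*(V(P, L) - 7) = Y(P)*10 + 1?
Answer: 1591732/3497907 ≈ 0.45505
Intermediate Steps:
Y(Q) = -2
V(P, L) = 9/4 (V(P, L) = 7 + (-2*10 + 1)/4 = 7 + (-20 + 1)/4 = 7 + (1/4)*(-19) = 7 - 19/4 = 9/4)
1/(41745/(-795866) + V(-5, 1)) = 1/(41745/(-795866) + 9/4) = 1/(41745*(-1/795866) + 9/4) = 1/(-41745/795866 + 9/4) = 1/(3497907/1591732) = 1591732/3497907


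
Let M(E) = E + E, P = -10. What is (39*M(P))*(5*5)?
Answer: -19500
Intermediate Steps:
M(E) = 2*E
(39*M(P))*(5*5) = (39*(2*(-10)))*(5*5) = (39*(-20))*25 = -780*25 = -19500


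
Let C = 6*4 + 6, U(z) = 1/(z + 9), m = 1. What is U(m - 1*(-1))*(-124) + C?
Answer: 206/11 ≈ 18.727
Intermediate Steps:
U(z) = 1/(9 + z)
C = 30 (C = 24 + 6 = 30)
U(m - 1*(-1))*(-124) + C = -124/(9 + (1 - 1*(-1))) + 30 = -124/(9 + (1 + 1)) + 30 = -124/(9 + 2) + 30 = -124/11 + 30 = 206/11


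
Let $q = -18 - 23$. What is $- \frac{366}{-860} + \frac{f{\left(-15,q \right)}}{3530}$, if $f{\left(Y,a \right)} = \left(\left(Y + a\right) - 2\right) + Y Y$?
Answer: $\frac{7178}{15179} \approx 0.47289$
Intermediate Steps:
$q = -41$
$f{\left(Y,a \right)} = -2 + Y + a + Y^{2}$ ($f{\left(Y,a \right)} = \left(-2 + Y + a\right) + Y^{2} = -2 + Y + a + Y^{2}$)
$- \frac{366}{-860} + \frac{f{\left(-15,q \right)}}{3530} = - \frac{366}{-860} + \frac{-2 - 15 - 41 + \left(-15\right)^{2}}{3530} = \left(-366\right) \left(- \frac{1}{860}\right) + \left(-2 - 15 - 41 + 225\right) \frac{1}{3530} = \frac{183}{430} + 167 \cdot \frac{1}{3530} = \frac{183}{430} + \frac{167}{3530} = \frac{7178}{15179}$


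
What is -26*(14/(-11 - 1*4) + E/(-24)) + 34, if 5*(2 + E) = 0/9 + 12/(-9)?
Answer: 5023/90 ≈ 55.811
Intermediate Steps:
E = -34/15 (E = -2 + (0/9 + 12/(-9))/5 = -2 + (0*(⅑) + 12*(-⅑))/5 = -2 + (0 - 4/3)/5 = -2 + (⅕)*(-4/3) = -2 - 4/15 = -34/15 ≈ -2.2667)
-26*(14/(-11 - 1*4) + E/(-24)) + 34 = -26*(14/(-11 - 1*4) - 34/15/(-24)) + 34 = -26*(14/(-11 - 4) - 34/15*(-1/24)) + 34 = -26*(14/(-15) + 17/180) + 34 = -26*(14*(-1/15) + 17/180) + 34 = -26*(-14/15 + 17/180) + 34 = -26*(-151/180) + 34 = 1963/90 + 34 = 5023/90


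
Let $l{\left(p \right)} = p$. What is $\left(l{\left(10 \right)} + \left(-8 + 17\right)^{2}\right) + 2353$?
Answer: $2444$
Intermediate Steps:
$\left(l{\left(10 \right)} + \left(-8 + 17\right)^{2}\right) + 2353 = \left(10 + \left(-8 + 17\right)^{2}\right) + 2353 = \left(10 + 9^{2}\right) + 2353 = \left(10 + 81\right) + 2353 = 91 + 2353 = 2444$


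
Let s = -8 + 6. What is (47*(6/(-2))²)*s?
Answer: -846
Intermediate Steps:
s = -2
(47*(6/(-2))²)*s = (47*(6/(-2))²)*(-2) = (47*(6*(-½))²)*(-2) = (47*(-3)²)*(-2) = (47*9)*(-2) = 423*(-2) = -846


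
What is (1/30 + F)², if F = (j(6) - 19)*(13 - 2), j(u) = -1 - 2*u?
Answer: 111492481/900 ≈ 1.2388e+5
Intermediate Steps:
F = -352 (F = ((-1 - 2*6) - 19)*(13 - 2) = ((-1 - 12) - 19)*11 = (-13 - 19)*11 = -32*11 = -352)
(1/30 + F)² = (1/30 - 352)² = (-10559/30)² = 111492481/900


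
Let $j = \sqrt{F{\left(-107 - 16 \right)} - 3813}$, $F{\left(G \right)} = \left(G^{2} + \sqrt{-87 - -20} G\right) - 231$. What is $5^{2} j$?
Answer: $25 \sqrt{11085 - 123 i \sqrt{67}} \approx 2634.8 - 119.41 i$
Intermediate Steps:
$F{\left(G \right)} = -231 + G^{2} + i G \sqrt{67}$ ($F{\left(G \right)} = \left(G^{2} + \sqrt{-87 + 20} G\right) - 231 = \left(G^{2} + \sqrt{-67} G\right) - 231 = \left(G^{2} + i \sqrt{67} G\right) - 231 = \left(G^{2} + i G \sqrt{67}\right) - 231 = -231 + G^{2} + i G \sqrt{67}$)
$j = \sqrt{11085 - 123 i \sqrt{67}}$ ($j = \sqrt{\left(-231 + \left(-107 - 16\right)^{2} + i \left(-107 - 16\right) \sqrt{67}\right) - 3813} = \sqrt{\left(-231 + \left(-123\right)^{2} + i \left(-123\right) \sqrt{67}\right) - 3813} = \sqrt{\left(-231 + 15129 - 123 i \sqrt{67}\right) - 3813} = \sqrt{\left(14898 - 123 i \sqrt{67}\right) - 3813} = \sqrt{11085 - 123 i \sqrt{67}} \approx 105.39 - 4.7764 i$)
$5^{2} j = 5^{2} \sqrt{11085 - 123 i \sqrt{67}} = 25 \sqrt{11085 - 123 i \sqrt{67}}$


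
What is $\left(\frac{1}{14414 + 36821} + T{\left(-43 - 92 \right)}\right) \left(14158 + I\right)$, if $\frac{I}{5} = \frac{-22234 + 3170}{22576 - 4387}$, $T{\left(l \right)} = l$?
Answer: $- \frac{1780534507840408}{931913415} \approx -1.9106 \cdot 10^{6}$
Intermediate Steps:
$I = - \frac{95320}{18189}$ ($I = 5 \frac{-22234 + 3170}{22576 - 4387} = 5 \left(- \frac{19064}{18189}\right) = - \frac{95320}{18189} \approx -5.2405$)
$\left(\frac{1}{14414 + 36821} + T{\left(-43 - 92 \right)}\right) \left(14158 + I\right) = \left(\frac{1}{14414 + 36821} - 135\right) \left(14158 - \frac{95320}{18189}\right) = \left(\frac{1}{51235} - 135\right) \frac{257424542}{18189} = \left(- \frac{6916724}{51235}\right) \frac{257424542}{18189} = - \frac{1780534507840408}{931913415}$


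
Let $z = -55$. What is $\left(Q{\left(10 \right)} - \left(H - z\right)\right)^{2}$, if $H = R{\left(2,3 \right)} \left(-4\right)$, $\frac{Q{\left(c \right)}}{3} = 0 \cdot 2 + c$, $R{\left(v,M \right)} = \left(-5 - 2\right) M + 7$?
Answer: $6561$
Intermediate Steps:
$R{\left(v,M \right)} = 7 - 7 M$ ($R{\left(v,M \right)} = \left(-5 - 2\right) M + 7 = - 7 M + 7 = 7 - 7 M$)
$Q{\left(c \right)} = 3 c$ ($Q{\left(c \right)} = 3 \left(0 \cdot 2 + c\right) = 3 \left(0 + c\right) = 3 c$)
$H = 56$ ($H = \left(7 - 21\right) \left(-4\right) = \left(-14\right) \left(-4\right) = 56$)
$\left(Q{\left(10 \right)} - \left(H - z\right)\right)^{2} = \left(3 \cdot 10 - 111\right)^{2} = \left(30 - 111\right)^{2} = \left(-81\right)^{2} = 6561$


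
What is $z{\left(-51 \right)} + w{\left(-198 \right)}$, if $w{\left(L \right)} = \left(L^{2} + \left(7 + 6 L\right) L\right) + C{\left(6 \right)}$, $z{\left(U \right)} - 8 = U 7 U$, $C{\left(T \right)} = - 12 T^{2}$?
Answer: $290825$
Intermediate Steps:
$z{\left(U \right)} = 8 + 7 U^{2}$ ($z{\left(U \right)} = 8 + U 7 U = 8 + 7 U U = 8 + 7 U^{2}$)
$w{\left(L \right)} = -432 + L^{2} + L \left(7 + 6 L\right)$ ($w{\left(L \right)} = \left(L^{2} + \left(7 + 6 L\right) L\right) - 12 \cdot 6^{2} = \left(L^{2} + L \left(7 + 6 L\right)\right) - 432 = -432 + L^{2} + L \left(7 + 6 L\right)$)
$z{\left(-51 \right)} + w{\left(-198 \right)} = \left(8 + 7 \left(-51\right)^{2}\right) + \left(-432 + 7 \left(-198\right) + 7 \left(-198\right)^{2}\right) = \left(8 + 7 \cdot 2601\right) - -272610 = \left(8 + 18207\right) - -272610 = 18215 + 272610 = 290825$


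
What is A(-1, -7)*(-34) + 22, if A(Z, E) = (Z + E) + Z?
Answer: 328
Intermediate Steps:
A(Z, E) = E + 2*Z (A(Z, E) = (E + Z) + Z = E + 2*Z)
A(-1, -7)*(-34) + 22 = (-7 + 2*(-1))*(-34) + 22 = (-7 - 2)*(-34) + 22 = -9*(-34) + 22 = 306 + 22 = 328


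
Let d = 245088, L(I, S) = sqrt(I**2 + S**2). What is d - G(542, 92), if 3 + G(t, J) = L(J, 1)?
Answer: 245091 - sqrt(8465) ≈ 2.4500e+5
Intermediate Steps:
G(t, J) = -3 + sqrt(1 + J**2) (G(t, J) = -3 + sqrt(J**2 + 1**2) = -3 + sqrt(J**2 + 1) = -3 + sqrt(1 + J**2))
d - G(542, 92) = 245088 - (-3 + sqrt(1 + 92**2)) = 245088 - (-3 + sqrt(1 + 8464)) = 245088 - (-3 + sqrt(8465)) = 245088 + (3 - sqrt(8465)) = 245091 - sqrt(8465)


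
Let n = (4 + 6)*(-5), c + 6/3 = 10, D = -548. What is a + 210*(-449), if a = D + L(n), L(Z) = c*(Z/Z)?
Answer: -94830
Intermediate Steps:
c = 8 (c = -2 + 10 = 8)
n = -50 (n = 10*(-5) = -50)
L(Z) = 8 (L(Z) = 8*(Z/Z) = 8*1 = 8)
a = -540 (a = -548 + 8 = -540)
a + 210*(-449) = -540 + 210*(-449) = -540 - 94290 = -94830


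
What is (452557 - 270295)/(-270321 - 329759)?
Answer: -91131/300040 ≈ -0.30373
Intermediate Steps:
(452557 - 270295)/(-270321 - 329759) = 182262/(-600080) = 182262*(-1/600080) = -91131/300040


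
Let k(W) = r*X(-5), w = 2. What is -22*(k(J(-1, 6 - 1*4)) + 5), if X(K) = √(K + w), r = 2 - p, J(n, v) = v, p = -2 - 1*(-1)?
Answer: -110 - 66*I*√3 ≈ -110.0 - 114.32*I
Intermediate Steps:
p = -1 (p = -2 + 1 = -1)
r = 3 (r = 2 - 1*(-1) = 2 + 1 = 3)
X(K) = √(2 + K) (X(K) = √(K + 2) = √(2 + K))
k(W) = 3*I*√3 (k(W) = 3*√(2 - 5) = 3*√(-3) = 3*(I*√3) = 3*I*√3)
-22*(k(J(-1, 6 - 1*4)) + 5) = -22*(3*I*√3 + 5) = -22*(5 + 3*I*√3) = -110 - 66*I*√3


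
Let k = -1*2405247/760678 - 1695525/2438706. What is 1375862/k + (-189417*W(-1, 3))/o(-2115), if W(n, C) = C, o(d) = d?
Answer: -49945290740715667551/140127344269835 ≈ -3.5643e+5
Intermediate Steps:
k = -596286571361/154589166889 (k = -2405247*1/760678 - 1695525*1/2438706 = -2405247/760678 - 565175/812902 = -596286571361/154589166889 ≈ -3.8572)
1375862/k + (-189417*W(-1, 3))/o(-2115) = 1375862/(-596286571361/154589166889) - 189417*3/(-2115) = 1375862*(-154589166889/596286571361) - 568251*(-1/2115) = -212693360334233318/596286571361 + 63139/235 = -49945290740715667551/140127344269835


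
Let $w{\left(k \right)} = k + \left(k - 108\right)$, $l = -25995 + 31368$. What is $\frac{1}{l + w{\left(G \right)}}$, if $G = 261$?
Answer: $\frac{1}{5787} \approx 0.0001728$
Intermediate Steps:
$l = 5373$
$w{\left(k \right)} = -108 + 2 k$ ($w{\left(k \right)} = k + \left(k - 108\right) = k + \left(-108 + k\right) = -108 + 2 k$)
$\frac{1}{l + w{\left(G \right)}} = \frac{1}{5373 + \left(-108 + 2 \cdot 261\right)} = \frac{1}{5373 + \left(-108 + 522\right)} = \frac{1}{5373 + 414} = \frac{1}{5787}$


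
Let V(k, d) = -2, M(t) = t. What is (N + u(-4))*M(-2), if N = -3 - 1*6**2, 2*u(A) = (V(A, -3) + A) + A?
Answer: 88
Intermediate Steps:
u(A) = -1 + A (u(A) = ((-2 + A) + A)/2 = (-2 + 2*A)/2 = -1 + A)
N = -39 (N = -3 - 1*36 = -3 - 36 = -39)
(N + u(-4))*M(-2) = (-39 + (-1 - 4))*(-2) = (-39 - 5)*(-2) = -44*(-2) = 88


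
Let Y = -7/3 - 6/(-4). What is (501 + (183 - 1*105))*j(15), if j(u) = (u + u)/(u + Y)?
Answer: 20844/17 ≈ 1226.1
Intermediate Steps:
Y = -⅚ (Y = -7*⅓ - 6*(-¼) = -7/3 + 3/2 = -⅚ ≈ -0.83333)
j(u) = 2*u/(-⅚ + u) (j(u) = (u + u)/(u - ⅚) = (2*u)/(-⅚ + u) = 2*u/(-⅚ + u))
(501 + (183 - 1*105))*j(15) = (501 + (183 - 1*105))*(12*15/(-5 + 6*15)) = (501 + (183 - 105))*(12*15/(-5 + 90)) = (501 + 78)*(12*15/85) = 579*(12*15*(1/85)) = 579*(36/17) = 20844/17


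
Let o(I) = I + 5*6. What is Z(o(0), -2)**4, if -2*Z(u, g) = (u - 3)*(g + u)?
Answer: 20415837456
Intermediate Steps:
o(I) = 30 + I (o(I) = I + 30 = 30 + I)
Z(u, g) = -(-3 + u)*(g + u)/2 (Z(u, g) = -(u - 3)*(g + u)/2 = -(-3 + u)*(g + u)/2)
Z(o(0), -2)**4 = (-(30 + 0)**2/2 + (3/2)*(-2) + 3*(30 + 0)/2 - 1/2*(-2)*(30 + 0))**4 = (-1/2*30**2 - 3 + (3/2)*30 - 1/2*(-2)*30)**4 = (-1/2*900 - 3 + 45 + 30)**4 = (-450 - 3 + 45 + 30)**4 = (-378)**4 = 20415837456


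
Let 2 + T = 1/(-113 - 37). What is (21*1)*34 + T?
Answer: 106799/150 ≈ 711.99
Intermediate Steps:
T = -301/150 (T = -2 + 1/(-113 - 37) = -2 + 1/(-150) = -2 - 1/150 = -301/150 ≈ -2.0067)
(21*1)*34 + T = (21*1)*34 - 301/150 = 21*34 - 301/150 = 714 - 301/150 = 106799/150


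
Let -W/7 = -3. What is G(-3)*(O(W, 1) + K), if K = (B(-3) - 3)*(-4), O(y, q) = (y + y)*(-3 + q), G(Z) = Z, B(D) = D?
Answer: 180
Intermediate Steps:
W = 21 (W = -7*(-3) = 21)
O(y, q) = 2*y*(-3 + q) (O(y, q) = (2*y)*(-3 + q) = 2*y*(-3 + q))
K = 24 (K = (-3 - 3)*(-4) = -6*(-4) = 24)
G(-3)*(O(W, 1) + K) = -3*(2*21*(-3 + 1) + 24) = -3*(2*21*(-2) + 24) = -3*(-84 + 24) = -3*(-60) = 180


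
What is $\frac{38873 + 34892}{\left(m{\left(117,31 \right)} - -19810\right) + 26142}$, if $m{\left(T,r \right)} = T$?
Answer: $\frac{73765}{46069} \approx 1.6012$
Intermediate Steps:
$\frac{38873 + 34892}{\left(m{\left(117,31 \right)} - -19810\right) + 26142} = \frac{38873 + 34892}{\left(117 - -19810\right) + 26142} = \frac{73765}{\left(117 + 19810\right) + 26142} = \frac{73765}{19927 + 26142} = \frac{73765}{46069}$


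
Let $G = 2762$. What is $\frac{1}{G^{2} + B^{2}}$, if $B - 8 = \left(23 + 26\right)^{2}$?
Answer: $\frac{1}{13431925} \approx 7.445 \cdot 10^{-8}$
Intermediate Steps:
$B = 2409$ ($B = 8 + \left(23 + 26\right)^{2} = 8 + 49^{2} = 8 + 2401 = 2409$)
$\frac{1}{G^{2} + B^{2}} = \frac{1}{2762^{2} + 2409^{2}} = \frac{1}{7628644 + 5803281} = \frac{1}{13431925}$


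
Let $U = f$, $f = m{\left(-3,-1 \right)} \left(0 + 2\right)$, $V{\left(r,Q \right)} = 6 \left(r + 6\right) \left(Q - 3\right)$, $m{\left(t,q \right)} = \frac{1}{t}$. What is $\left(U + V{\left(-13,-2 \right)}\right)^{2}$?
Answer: $\frac{394384}{9} \approx 43820.0$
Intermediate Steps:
$V{\left(r,Q \right)} = \left(-3 + Q\right) \left(36 + 6 r\right)$ ($V{\left(r,Q \right)} = 6 \left(6 + r\right) \left(-3 + Q\right) = \left(36 + 6 r\right) \left(-3 + Q\right) = \left(-3 + Q\right) \left(36 + 6 r\right)$)
$f = - \frac{2}{3}$ ($f = \frac{0 + 2}{-3} = \left(- \frac{1}{3}\right) 2 = - \frac{2}{3} \approx -0.66667$)
$U = - \frac{2}{3} \approx -0.66667$
$\left(U + V{\left(-13,-2 \right)}\right)^{2} = \left(- \frac{2}{3} + \left(-108 - -234 + 36 \left(-2\right) + 6 \left(-2\right) \left(-13\right)\right)\right)^{2} = \left(- \frac{2}{3} + \left(-108 + 234 - 72 + 156\right)\right)^{2} = \left(- \frac{2}{3} + 210\right)^{2} = \left(\frac{628}{3}\right)^{2} = \frac{394384}{9}$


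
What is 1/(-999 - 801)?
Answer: -1/1800 ≈ -0.00055556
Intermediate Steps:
1/(-999 - 801) = 1/(-1800) = -1/1800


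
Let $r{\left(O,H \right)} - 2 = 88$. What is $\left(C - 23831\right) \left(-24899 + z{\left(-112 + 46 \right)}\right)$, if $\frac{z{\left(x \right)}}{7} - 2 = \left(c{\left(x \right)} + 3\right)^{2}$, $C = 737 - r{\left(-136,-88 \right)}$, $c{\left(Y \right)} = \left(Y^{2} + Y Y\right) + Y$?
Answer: $-12139409526048$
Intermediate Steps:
$c{\left(Y \right)} = Y + 2 Y^{2}$ ($c{\left(Y \right)} = \left(Y^{2} + Y^{2}\right) + Y = 2 Y^{2} + Y = Y + 2 Y^{2}$)
$r{\left(O,H \right)} = 90$ ($r{\left(O,H \right)} = 2 + 88 = 90$)
$C = 647$ ($C = 737 - 90 = 647$)
$z{\left(x \right)} = 14 + 7 \left(3 + x \left(1 + 2 x\right)\right)^{2}$ ($z{\left(x \right)} = 14 + 7 \left(x \left(1 + 2 x\right) + 3\right)^{2} = 14 + 7 \left(3 + x \left(1 + 2 x\right)\right)^{2}$)
$\left(C - 23831\right) \left(-24899 + z{\left(-112 + 46 \right)}\right) = \left(647 - 23831\right) \left(-24899 + \left(14 + 7 \left(3 + \left(-112 + 46\right) \left(1 + 2 \left(-112 + 46\right)\right)\right)^{2}\right)\right) = - 23184 \left(-24899 + \left(14 + 7 \left(3 - 66 \left(1 + 2 \left(-66\right)\right)\right)^{2}\right)\right) = - 23184 \left(-24899 + \left(14 + 7 \left(3 - 66 \left(1 - 132\right)\right)^{2}\right)\right) = - 23184 \left(-24899 + \left(14 + 7 \left(3 - -8646\right)^{2}\right)\right) = - 23184 \left(-24899 + \left(14 + 7 \left(3 + 8646\right)^{2}\right)\right) = - 23184 \left(-24899 + \left(14 + 7 \cdot 8649^{2}\right)\right) = - 23184 \left(-24899 + \left(14 + 7 \cdot 74805201\right)\right) = - 23184 \left(-24899 + \left(14 + 523636407\right)\right) = - 23184 \left(-24899 + 523636421\right) = \left(-23184\right) 523611522 = -12139409526048$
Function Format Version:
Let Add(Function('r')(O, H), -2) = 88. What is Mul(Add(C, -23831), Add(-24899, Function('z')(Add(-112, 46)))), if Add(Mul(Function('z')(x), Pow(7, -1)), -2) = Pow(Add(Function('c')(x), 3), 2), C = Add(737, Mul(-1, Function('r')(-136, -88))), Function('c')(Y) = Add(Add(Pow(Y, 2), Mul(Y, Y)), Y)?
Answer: -12139409526048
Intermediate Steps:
Function('c')(Y) = Add(Y, Mul(2, Pow(Y, 2))) (Function('c')(Y) = Add(Add(Pow(Y, 2), Pow(Y, 2)), Y) = Add(Mul(2, Pow(Y, 2)), Y) = Add(Y, Mul(2, Pow(Y, 2))))
Function('r')(O, H) = 90 (Function('r')(O, H) = Add(2, 88) = 90)
C = 647 (C = Add(737, Mul(-1, 90)) = Add(737, -90) = 647)
Function('z')(x) = Add(14, Mul(7, Pow(Add(3, Mul(x, Add(1, Mul(2, x)))), 2))) (Function('z')(x) = Add(14, Mul(7, Pow(Add(Mul(x, Add(1, Mul(2, x))), 3), 2))) = Add(14, Mul(7, Pow(Add(3, Mul(x, Add(1, Mul(2, x)))), 2))))
Mul(Add(C, -23831), Add(-24899, Function('z')(Add(-112, 46)))) = Mul(Add(647, -23831), Add(-24899, Add(14, Mul(7, Pow(Add(3, Mul(Add(-112, 46), Add(1, Mul(2, Add(-112, 46))))), 2))))) = Mul(-23184, Add(-24899, Add(14, Mul(7, Pow(Add(3, Mul(-66, Add(1, Mul(2, -66)))), 2))))) = Mul(-23184, Add(-24899, Add(14, Mul(7, Pow(Add(3, Mul(-66, Add(1, -132))), 2))))) = Mul(-23184, Add(-24899, Add(14, Mul(7, Pow(Add(3, Mul(-66, -131)), 2))))) = Mul(-23184, Add(-24899, Add(14, Mul(7, Pow(Add(3, 8646), 2))))) = Mul(-23184, Add(-24899, Add(14, Mul(7, Pow(8649, 2))))) = Mul(-23184, Add(-24899, Add(14, Mul(7, 74805201)))) = Mul(-23184, Add(-24899, Add(14, 523636407))) = Mul(-23184, Add(-24899, 523636421)) = Mul(-23184, 523611522) = -12139409526048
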